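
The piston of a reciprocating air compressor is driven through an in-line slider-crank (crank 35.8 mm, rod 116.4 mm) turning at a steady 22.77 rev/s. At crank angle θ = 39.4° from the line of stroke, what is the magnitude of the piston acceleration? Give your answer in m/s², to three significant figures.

ω = 2π·22.8 = 143.1 rad/s
x(θ) = r cosθ + √(L² − r² sin²θ); with ω constant, a = ω²·d²x/dθ².
d²x/dθ² = −r cosθ − r²(cos2θ)/√u − r⁴ sin²2θ/(4u^{3/2}),  u = L² − r² sin²θ = 0.0130326 m².
Substituting r = 0.0358 m, L = 0.1164 m, θ = 39.4°: d²x/dθ² = -0.03011 m.
a = ω²·d²x/dθ² = (143.1)²·(-0.03011) = -616.31 m/s²;  |a| = 616.31 m/s².

616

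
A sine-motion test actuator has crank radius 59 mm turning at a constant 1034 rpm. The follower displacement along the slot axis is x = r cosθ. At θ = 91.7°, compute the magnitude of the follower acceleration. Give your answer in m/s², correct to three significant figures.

ω = 108.3 rad/s (from 1034 rpm).
x = r cosθ ⇒ ẍ = −rω² cosθ (ω constant).
|a| = rω²|cosθ| = 0.059·(108.3)²·|cos 91.7°| = 20.522 m/s².

20.5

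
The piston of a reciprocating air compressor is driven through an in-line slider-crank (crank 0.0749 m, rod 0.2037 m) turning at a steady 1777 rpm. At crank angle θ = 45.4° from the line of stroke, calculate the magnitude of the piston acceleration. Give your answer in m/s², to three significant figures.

ω = 2π·1777/60 = 186.1 rad/s
x(θ) = r cosθ + √(L² − r² sin²θ); with ω constant, a = ω²·d²x/dθ².
d²x/dθ² = −r cosθ − r²(cos2θ)/√u − r⁴ sin²2θ/(4u^{3/2}),  u = L² − r² sin²θ = 0.0386495 m².
Substituting r = 0.0749 m, L = 0.2037 m, θ = 45.4°: d²x/dθ² = -0.053228 m.
a = ω²·d²x/dθ² = (186.1)²·(-0.053228) = -1843.2 m/s²;  |a| = 1843.2 m/s².

1840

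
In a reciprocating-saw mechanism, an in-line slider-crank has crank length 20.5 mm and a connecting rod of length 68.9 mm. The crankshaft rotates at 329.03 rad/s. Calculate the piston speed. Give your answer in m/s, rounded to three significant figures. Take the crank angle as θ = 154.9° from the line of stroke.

ω = 329 rad/s
For an in-line slider-crank, x = r cosθ + √(L² − r² sin²θ), so v = −rω sinθ·[1 + r cosθ/√(L² − r² sin²θ)].
With r = 0.0205 m, L = 0.0689 m, θ = 154.9°: √(L² − r² sin²θ) = 0.068349 m.
v = −0.0205·329·0.42420·[1 + 0.0205·-0.90557/0.068349] = -2.0841 m/s.
|v| = 2.0841 m/s.

2.08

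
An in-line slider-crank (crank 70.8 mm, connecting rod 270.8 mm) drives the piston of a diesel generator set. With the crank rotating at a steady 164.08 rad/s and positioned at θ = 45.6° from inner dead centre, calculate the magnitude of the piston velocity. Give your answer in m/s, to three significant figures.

ω = 164.1 rad/s
For an in-line slider-crank, x = r cosθ + √(L² − r² sin²θ), so v = −rω sinθ·[1 + r cosθ/√(L² − r² sin²θ)].
With r = 0.0708 m, L = 0.2708 m, θ = 45.6°: √(L² − r² sin²θ) = 0.26603 m.
v = −0.0708·164.1·0.71447·[1 + 0.0708·0.69966/0.26603] = -9.8454 m/s.
|v| = 9.8454 m/s.

9.85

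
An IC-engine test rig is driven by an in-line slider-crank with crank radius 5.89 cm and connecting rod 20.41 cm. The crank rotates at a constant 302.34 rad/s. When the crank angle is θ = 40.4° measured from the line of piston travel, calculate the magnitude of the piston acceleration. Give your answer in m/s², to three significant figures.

ω = 302.3 rad/s
x(θ) = r cosθ + √(L² − r² sin²θ); with ω constant, a = ω²·d²x/dθ².
d²x/dθ² = −r cosθ − r²(cos2θ)/√u − r⁴ sin²2θ/(4u^{3/2}),  u = L² − r² sin²θ = 0.0401995 m².
Substituting r = 0.0589 m, L = 0.2041 m, θ = 40.4°: d²x/dθ² = -0.047985 m.
a = ω²·d²x/dθ² = (302.3)²·(-0.047985) = -4386.3 m/s²;  |a| = 4386.3 m/s².

4390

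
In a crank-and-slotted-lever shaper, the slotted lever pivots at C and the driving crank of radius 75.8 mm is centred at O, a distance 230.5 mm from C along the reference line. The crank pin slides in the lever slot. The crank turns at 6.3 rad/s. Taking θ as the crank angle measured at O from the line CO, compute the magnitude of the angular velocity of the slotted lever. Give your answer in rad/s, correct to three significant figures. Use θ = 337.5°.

1.51

ω = 6.3 rad/s
Crank pin A relative to C: A = (d + r cosθ, r sinθ); lever angle φ = atan2(r sinθ, d + r cosθ).
Differentiating tanφ: φ̇ = rω(d cosθ + r)/(d² + r² + 2dr cosθ).
d² + r² + 2dr cosθ = |CA|² = 0.0911598 m²;  d cosθ + r = +0.28875 m.
|ω_lever| = |0.0758·6.3·+0.28875| / 0.0911598 = 1.5126 rad/s.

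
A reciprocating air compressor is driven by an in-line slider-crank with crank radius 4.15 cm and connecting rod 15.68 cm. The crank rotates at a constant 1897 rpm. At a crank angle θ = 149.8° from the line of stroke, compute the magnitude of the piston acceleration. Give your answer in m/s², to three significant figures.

1190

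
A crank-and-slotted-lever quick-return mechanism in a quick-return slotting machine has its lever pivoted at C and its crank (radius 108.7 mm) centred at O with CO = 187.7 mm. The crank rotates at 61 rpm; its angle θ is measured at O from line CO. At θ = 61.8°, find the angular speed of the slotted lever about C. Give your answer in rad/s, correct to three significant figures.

ω = 6.388 rad/s (from 61 rpm).
Crank pin A relative to C: A = (d + r cosθ, r sinθ); lever angle φ = atan2(r sinθ, d + r cosθ).
Differentiating tanφ: φ̇ = rω(d cosθ + r)/(d² + r² + 2dr cosθ).
d² + r² + 2dr cosθ = |CA|² = 0.0663299 m²;  d cosθ + r = +0.1974 m.
|ω_lever| = |0.1087·6.388·+0.1974| / 0.0663299 = 2.0664 rad/s.

2.07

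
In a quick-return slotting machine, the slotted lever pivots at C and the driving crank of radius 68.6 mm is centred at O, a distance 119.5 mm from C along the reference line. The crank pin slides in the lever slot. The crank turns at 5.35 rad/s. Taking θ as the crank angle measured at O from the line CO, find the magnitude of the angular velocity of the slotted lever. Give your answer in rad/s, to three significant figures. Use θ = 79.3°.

1.51

ω = 5.35 rad/s
Crank pin A relative to C: A = (d + r cosθ, r sinθ); lever angle φ = atan2(r sinθ, d + r cosθ).
Differentiating tanφ: φ̇ = rω(d cosθ + r)/(d² + r² + 2dr cosθ).
d² + r² + 2dr cosθ = |CA|² = 0.0220303 m²;  d cosθ + r = +0.090787 m.
|ω_lever| = |0.0686·5.35·+0.090787| / 0.0220303 = 1.5125 rad/s.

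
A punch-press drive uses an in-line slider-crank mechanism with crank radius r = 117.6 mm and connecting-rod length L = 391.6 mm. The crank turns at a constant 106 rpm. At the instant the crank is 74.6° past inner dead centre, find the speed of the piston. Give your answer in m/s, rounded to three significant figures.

ω = 2π·106/60 = 11.1 rad/s
For an in-line slider-crank, x = r cosθ + √(L² − r² sin²θ), so v = −rω sinθ·[1 + r cosθ/√(L² − r² sin²θ)].
With r = 0.1176 m, L = 0.3916 m, θ = 74.6°: √(L² − r² sin²θ) = 0.37483 m.
v = −0.1176·11.1·0.96410·[1 + 0.1176·0.26556/0.37483] = -1.3634 m/s.
|v| = 1.3634 m/s.

1.36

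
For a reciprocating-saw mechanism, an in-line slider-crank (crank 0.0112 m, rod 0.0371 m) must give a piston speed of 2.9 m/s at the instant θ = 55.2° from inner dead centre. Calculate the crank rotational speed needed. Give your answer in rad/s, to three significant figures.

For an in-line slider-crank, |v_piston| = rω|sinθ|·[1 + r cosθ/√(L² − r² sin²θ)].
With r = 0.0112 m, L = 0.0371 m, θ = 55.2°: the bracketed kinematic factor |dx/dθ| = 0.010832 m.
ω = v/|dx/dθ| = 2.9/0.010832 = 267.71 rad/s.

268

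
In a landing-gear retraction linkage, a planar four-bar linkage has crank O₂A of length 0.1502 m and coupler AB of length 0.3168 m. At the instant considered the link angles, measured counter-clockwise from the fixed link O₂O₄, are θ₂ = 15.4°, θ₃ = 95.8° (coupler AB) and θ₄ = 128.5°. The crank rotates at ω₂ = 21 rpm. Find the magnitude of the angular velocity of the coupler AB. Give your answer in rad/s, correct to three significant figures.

ω₂ = 2.199 rad/s (from 21 rpm).
Differentiating the loop-closure r₂e^{iθ₂}+r₃e^{iθ₃}=r₁+r₄e^{iθ₄} gives r₂ω₂e^{iθ₂}+r₃ω₃e^{iθ₃}=r₄ω₄e^{iθ₄}.
Eliminating the other unknown: ω₃ = r₂ω₂ sin(θ₄−θ₂) / [r₃ sin(θ₃−θ₄)].
Numerator sine = +0.91982; denominator sine = -0.54024.
Result = 0.1502·2.199·(+0.91982) / (0.3168·(-0.54024)) = -1.7752 rad/s; magnitude 1.7752 rad/s.

1.78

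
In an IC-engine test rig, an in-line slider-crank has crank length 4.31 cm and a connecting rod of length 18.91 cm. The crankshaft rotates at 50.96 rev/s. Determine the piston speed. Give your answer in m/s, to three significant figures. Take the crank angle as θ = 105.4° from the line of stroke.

12.5

ω = 2π·51 = 320.2 rad/s
For an in-line slider-crank, x = r cosθ + √(L² − r² sin²θ), so v = −rω sinθ·[1 + r cosθ/√(L² − r² sin²θ)].
With r = 0.0431 m, L = 0.1891 m, θ = 105.4°: √(L² − r² sin²θ) = 0.18448 m.
v = −0.0431·320.2·0.96410·[1 + 0.0431·-0.26556/0.18448] = -12.479 m/s.
|v| = 12.479 m/s.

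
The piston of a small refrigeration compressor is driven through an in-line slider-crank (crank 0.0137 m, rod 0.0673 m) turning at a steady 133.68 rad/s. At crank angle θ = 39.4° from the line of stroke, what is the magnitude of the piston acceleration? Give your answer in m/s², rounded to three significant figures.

ω = 133.7 rad/s
x(θ) = r cosθ + √(L² − r² sin²θ); with ω constant, a = ω²·d²x/dθ².
d²x/dθ² = −r cosθ − r²(cos2θ)/√u − r⁴ sin²2θ/(4u^{3/2}),  u = L² − r² sin²θ = 0.00445367 m².
Substituting r = 0.0137 m, L = 0.0673 m, θ = 39.4°: d²x/dθ² = -0.011161 m.
a = ω²·d²x/dθ² = (133.7)²·(-0.011161) = -199.46 m/s²;  |a| = 199.46 m/s².

199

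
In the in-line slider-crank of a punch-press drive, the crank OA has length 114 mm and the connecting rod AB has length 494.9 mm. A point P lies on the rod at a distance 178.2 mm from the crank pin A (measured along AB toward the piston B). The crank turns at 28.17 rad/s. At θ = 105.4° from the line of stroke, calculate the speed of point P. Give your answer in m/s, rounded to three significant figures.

3.07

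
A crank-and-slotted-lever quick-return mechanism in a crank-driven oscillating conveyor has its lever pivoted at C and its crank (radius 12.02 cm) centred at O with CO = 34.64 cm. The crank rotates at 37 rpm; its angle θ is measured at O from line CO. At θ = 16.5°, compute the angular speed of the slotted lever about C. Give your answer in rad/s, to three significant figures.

0.983

ω = 3.875 rad/s (from 37 rpm).
Crank pin A relative to C: A = (d + r cosθ, r sinθ); lever angle φ = atan2(r sinθ, d + r cosθ).
Differentiating tanφ: φ̇ = rω(d cosθ + r)/(d² + r² + 2dr cosθ).
d² + r² + 2dr cosθ = |CA|² = 0.214286 m²;  d cosθ + r = +0.45234 m.
|ω_lever| = |0.1202·3.875·+0.45234| / 0.214286 = 0.98311 rad/s.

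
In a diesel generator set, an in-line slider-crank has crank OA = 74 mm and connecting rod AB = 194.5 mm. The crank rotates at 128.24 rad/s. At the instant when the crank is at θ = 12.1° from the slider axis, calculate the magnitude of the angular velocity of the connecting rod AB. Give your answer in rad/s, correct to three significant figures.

47.9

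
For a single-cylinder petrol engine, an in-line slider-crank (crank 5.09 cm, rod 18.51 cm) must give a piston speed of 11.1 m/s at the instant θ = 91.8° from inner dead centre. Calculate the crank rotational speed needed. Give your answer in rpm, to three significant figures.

For an in-line slider-crank, |v_piston| = rω|sinθ|·[1 + r cosθ/√(L² − r² sin²θ)].
With r = 0.0509 m, L = 0.1851 m, θ = 91.8°: the bracketed kinematic factor |dx/dθ| = 0.050418 m.
ω = v/|dx/dθ| = 11.1/0.050418 = 220.16 rad/s.
N = 60ω/(2π) = 2102.4 rpm.

2100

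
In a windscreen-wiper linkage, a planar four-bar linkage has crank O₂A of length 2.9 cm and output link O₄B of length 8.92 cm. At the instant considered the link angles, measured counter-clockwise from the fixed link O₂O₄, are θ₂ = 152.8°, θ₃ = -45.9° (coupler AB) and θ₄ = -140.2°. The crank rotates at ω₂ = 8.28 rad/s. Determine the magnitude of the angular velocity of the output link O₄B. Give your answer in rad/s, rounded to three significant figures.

ω₂ = 8.28 rad/s
Differentiating the loop-closure r₂e^{iθ₂}+r₃e^{iθ₃}=r₁+r₄e^{iθ₄} gives r₂ω₂e^{iθ₂}+r₃ω₃e^{iθ₃}=r₄ω₄e^{iθ₄}.
Eliminating the other unknown: ω₄ = r₂ω₂ sin(θ₂−θ₃) / [r₄ sin(θ₄−θ₃)].
Numerator sine = -0.32061; denominator sine = -0.99719.
Result = 0.029·8.28·(-0.32061) / (0.0892·(-0.99719)) = +0.8655 rad/s; magnitude 0.8655 rad/s.

0.866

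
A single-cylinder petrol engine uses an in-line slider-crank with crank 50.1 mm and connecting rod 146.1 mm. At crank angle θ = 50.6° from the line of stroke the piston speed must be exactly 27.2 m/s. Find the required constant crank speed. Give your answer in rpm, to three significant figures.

5470

For an in-line slider-crank, |v_piston| = rω|sinθ|·[1 + r cosθ/√(L² − r² sin²θ)].
With r = 0.0501 m, L = 0.1461 m, θ = 50.6°: the bracketed kinematic factor |dx/dθ| = 0.047453 m.
ω = v/|dx/dθ| = 27.2/0.047453 = 573.2 rad/s.
N = 60ω/(2π) = 5473.7 rpm.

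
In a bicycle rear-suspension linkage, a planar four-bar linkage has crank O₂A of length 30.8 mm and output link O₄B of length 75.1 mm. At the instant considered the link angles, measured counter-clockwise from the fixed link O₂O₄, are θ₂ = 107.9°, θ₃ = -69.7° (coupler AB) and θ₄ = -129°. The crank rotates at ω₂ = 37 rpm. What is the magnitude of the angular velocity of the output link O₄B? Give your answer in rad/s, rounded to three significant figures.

ω₂ = 3.875 rad/s (from 37 rpm).
Differentiating the loop-closure r₂e^{iθ₂}+r₃e^{iθ₃}=r₁+r₄e^{iθ₄} gives r₂ω₂e^{iθ₂}+r₃ω₃e^{iθ₃}=r₄ω₄e^{iθ₄}.
Eliminating the other unknown: ω₄ = r₂ω₂ sin(θ₂−θ₃) / [r₄ sin(θ₄−θ₃)].
Numerator sine = +0.04188; denominator sine = -0.85985.
Result = 0.0308·3.875·(+0.04188) / (0.0751·(-0.85985)) = -0.077389 rad/s; magnitude 0.077389 rad/s.

0.0774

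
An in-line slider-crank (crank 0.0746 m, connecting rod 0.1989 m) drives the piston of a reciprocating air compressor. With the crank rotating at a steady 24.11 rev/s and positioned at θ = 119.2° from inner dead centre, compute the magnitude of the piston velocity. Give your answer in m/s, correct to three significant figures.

ω = 2π·24.1 = 151.5 rad/s
For an in-line slider-crank, x = r cosθ + √(L² − r² sin²θ), so v = −rω sinθ·[1 + r cosθ/√(L² − r² sin²θ)].
With r = 0.0746 m, L = 0.1989 m, θ = 119.2°: √(L² − r² sin²θ) = 0.18794 m.
v = −0.0746·151.5·0.87292·[1 + 0.0746·-0.48786/0.18794] = -7.9545 m/s.
|v| = 7.9545 m/s.

7.95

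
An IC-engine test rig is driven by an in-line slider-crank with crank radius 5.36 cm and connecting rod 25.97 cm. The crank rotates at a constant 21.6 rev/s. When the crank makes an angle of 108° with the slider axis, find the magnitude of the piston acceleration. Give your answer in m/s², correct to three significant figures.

ω = 2π·21.6 = 135.7 rad/s
x(θ) = r cosθ + √(L² − r² sin²θ); with ω constant, a = ω²·d²x/dθ².
d²x/dθ² = −r cosθ − r²(cos2θ)/√u − r⁴ sin²2θ/(4u^{3/2}),  u = L² − r² sin²θ = 0.0648455 m².
Substituting r = 0.0536 m, L = 0.2597 m, θ = 108°: d²x/dθ² = +0.025648 m.
a = ω²·d²x/dθ² = (135.7)²·(+0.025648) = +472.4 m/s²;  |a| = 472.4 m/s².

472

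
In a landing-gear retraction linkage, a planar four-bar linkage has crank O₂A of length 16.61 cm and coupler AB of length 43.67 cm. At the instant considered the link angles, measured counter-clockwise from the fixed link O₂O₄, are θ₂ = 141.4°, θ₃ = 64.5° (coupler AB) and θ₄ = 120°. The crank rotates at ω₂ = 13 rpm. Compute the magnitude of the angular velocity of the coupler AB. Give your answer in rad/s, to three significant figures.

0.229

ω₂ = 1.361 rad/s (from 13 rpm).
Differentiating the loop-closure r₂e^{iθ₂}+r₃e^{iθ₃}=r₁+r₄e^{iθ₄} gives r₂ω₂e^{iθ₂}+r₃ω₃e^{iθ₃}=r₄ω₄e^{iθ₄}.
Eliminating the other unknown: ω₃ = r₂ω₂ sin(θ₄−θ₂) / [r₃ sin(θ₃−θ₄)].
Numerator sine = -0.36488; denominator sine = -0.82413.
Result = 0.1661·1.361·(-0.36488) / (0.4367·(-0.82413)) = +0.22925 rad/s; magnitude 0.22925 rad/s.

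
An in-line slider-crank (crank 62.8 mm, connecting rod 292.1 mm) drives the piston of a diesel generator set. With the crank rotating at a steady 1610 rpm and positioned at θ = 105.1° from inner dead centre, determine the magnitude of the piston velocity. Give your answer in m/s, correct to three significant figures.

ω = 2π·1610/60 = 168.6 rad/s
For an in-line slider-crank, x = r cosθ + √(L² − r² sin²θ), so v = −rω sinθ·[1 + r cosθ/√(L² − r² sin²θ)].
With r = 0.0628 m, L = 0.2921 m, θ = 105.1°: √(L² − r² sin²θ) = 0.28574 m.
v = −0.0628·168.6·0.96547·[1 + 0.0628·-0.26050/0.28574] = -9.6372 m/s.
|v| = 9.6372 m/s.

9.64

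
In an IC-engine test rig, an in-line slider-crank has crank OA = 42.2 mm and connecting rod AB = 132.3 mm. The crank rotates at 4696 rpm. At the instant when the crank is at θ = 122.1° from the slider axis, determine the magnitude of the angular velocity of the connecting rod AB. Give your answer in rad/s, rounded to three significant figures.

ω = 491.8 rad/s (converted from 4696 rpm).
The rod makes angle φ with the slider axis where L sinφ = r sinθ; differentiating, L cosφ·φ̇ = r ω cosθ.
L cosφ = √(L² − r² sin²θ) = 0.12738 m.
|ω_rod| = r ω |cosθ| / √(L² − r² sin²θ) = 0.0422·491.8·0.53140/0.12738 = 86.575 rad/s.

86.6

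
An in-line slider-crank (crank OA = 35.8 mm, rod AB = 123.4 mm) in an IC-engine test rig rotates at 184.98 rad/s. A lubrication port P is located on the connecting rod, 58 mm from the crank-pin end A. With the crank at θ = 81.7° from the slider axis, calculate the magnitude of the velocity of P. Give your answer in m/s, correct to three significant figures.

ω = 185 rad/s.  Crank-pin speed |V_A| = rω = 6.6223 m/s, perpendicular to OA.
Rod angle: sinφ = −(r/L) sinθ ⇒ φ = -16.683°; ω_rod = −rω cosθ/√(L²−r²sin²θ) = -8.0873 rad/s.
V_P = V_A + ω_rod × AP, with AP = 0.058 m along the rod.
Components: V_Px = −rω sinθ − a·ω_rod·sinφ = -6.6876 m/s;  V_Py = rω cosθ + a·ω_rod·cosφ = +0.50665 m/s.
|V_P| = √(V_Px² + V_Py²) = 6.7067 m/s.

6.71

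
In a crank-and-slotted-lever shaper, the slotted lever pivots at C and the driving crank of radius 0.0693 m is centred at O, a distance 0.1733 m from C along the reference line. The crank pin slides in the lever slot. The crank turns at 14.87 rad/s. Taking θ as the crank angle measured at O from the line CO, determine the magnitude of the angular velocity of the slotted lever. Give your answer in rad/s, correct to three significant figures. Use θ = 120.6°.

0.862

ω = 14.87 rad/s
Crank pin A relative to C: A = (d + r cosθ, r sinθ); lever angle φ = atan2(r sinθ, d + r cosθ).
Differentiating tanφ: φ̇ = rω(d cosθ + r)/(d² + r² + 2dr cosθ).
d² + r² + 2dr cosθ = |CA|² = 0.0226085 m²;  d cosθ + r = -0.018917 m.
|ω_lever| = |0.0693·14.87·-0.018917| / 0.0226085 = 0.86223 rad/s.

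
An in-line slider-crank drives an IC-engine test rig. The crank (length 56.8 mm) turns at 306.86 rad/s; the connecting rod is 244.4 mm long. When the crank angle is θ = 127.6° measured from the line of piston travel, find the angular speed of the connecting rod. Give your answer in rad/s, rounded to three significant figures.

ω = 306.9 rad/s
The rod makes angle φ with the slider axis where L sinφ = r sinθ; differentiating, L cosφ·φ̇ = r ω cosθ.
L cosφ = √(L² − r² sin²θ) = 0.24022 m.
|ω_rod| = r ω |cosθ| / √(L² − r² sin²θ) = 0.0568·306.9·0.61015/0.24022 = 44.27 rad/s.

44.3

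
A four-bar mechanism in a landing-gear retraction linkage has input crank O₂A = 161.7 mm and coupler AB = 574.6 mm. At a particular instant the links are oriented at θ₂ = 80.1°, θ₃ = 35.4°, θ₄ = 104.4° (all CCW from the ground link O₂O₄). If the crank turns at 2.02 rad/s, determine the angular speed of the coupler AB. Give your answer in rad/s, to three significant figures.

ω₂ = 2.02 rad/s
Differentiating the loop-closure r₂e^{iθ₂}+r₃e^{iθ₃}=r₁+r₄e^{iθ₄} gives r₂ω₂e^{iθ₂}+r₃ω₃e^{iθ₃}=r₄ω₄e^{iθ₄}.
Eliminating the other unknown: ω₃ = r₂ω₂ sin(θ₄−θ₂) / [r₃ sin(θ₃−θ₄)].
Numerator sine = +0.41151; denominator sine = -0.93358.
Result = 0.1617·2.02·(+0.41151) / (0.5746·(-0.93358)) = -0.25057 rad/s; magnitude 0.25057 rad/s.

0.251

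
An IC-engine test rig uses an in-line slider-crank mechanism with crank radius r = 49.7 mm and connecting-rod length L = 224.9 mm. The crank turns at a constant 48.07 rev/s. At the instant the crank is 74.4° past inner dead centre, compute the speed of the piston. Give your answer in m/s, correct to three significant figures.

ω = 2π·48.1 = 302 rad/s
For an in-line slider-crank, x = r cosθ + √(L² − r² sin²θ), so v = −rω sinθ·[1 + r cosθ/√(L² − r² sin²θ)].
With r = 0.0497 m, L = 0.2249 m, θ = 74.4°: √(L² − r² sin²θ) = 0.21975 m.
v = −0.0497·302·0.96316·[1 + 0.0497·0.26892/0.21975] = -15.337 m/s.
|v| = 15.337 m/s.

15.3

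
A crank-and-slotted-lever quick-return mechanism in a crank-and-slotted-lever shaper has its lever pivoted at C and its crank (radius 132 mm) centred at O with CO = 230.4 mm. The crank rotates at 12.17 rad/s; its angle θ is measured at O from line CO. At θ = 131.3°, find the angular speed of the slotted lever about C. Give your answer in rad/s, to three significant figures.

1.06

ω = 12.17 rad/s
Crank pin A relative to C: A = (d + r cosθ, r sinθ); lever angle φ = atan2(r sinθ, d + r cosθ).
Differentiating tanφ: φ̇ = rω(d cosθ + r)/(d² + r² + 2dr cosθ).
d² + r² + 2dr cosθ = |CA|² = 0.0303632 m²;  d cosθ + r = -0.020064 m.
|ω_lever| = |0.132·12.17·-0.020064| / 0.0303632 = 1.0616 rad/s.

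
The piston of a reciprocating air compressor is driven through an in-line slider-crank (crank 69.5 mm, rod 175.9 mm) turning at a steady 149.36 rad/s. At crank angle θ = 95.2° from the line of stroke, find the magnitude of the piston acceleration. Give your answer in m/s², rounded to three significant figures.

ω = 149.4 rad/s
x(θ) = r cosθ + √(L² − r² sin²θ); with ω constant, a = ω²·d²x/dθ².
d²x/dθ² = −r cosθ − r²(cos2θ)/√u − r⁴ sin²2θ/(4u^{3/2}),  u = L² − r² sin²θ = 0.0261502 m².
Substituting r = 0.0695 m, L = 0.1759 m, θ = 95.2°: d²x/dθ² = +0.035633 m.
a = ω²·d²x/dθ² = (149.4)²·(+0.035633) = +794.92 m/s²;  |a| = 794.92 m/s².

795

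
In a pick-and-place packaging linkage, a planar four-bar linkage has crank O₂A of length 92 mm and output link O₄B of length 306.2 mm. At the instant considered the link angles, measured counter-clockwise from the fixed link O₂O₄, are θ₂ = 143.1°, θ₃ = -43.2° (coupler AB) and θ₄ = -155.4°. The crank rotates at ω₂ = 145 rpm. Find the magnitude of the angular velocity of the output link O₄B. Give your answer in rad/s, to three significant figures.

ω₂ = 15.18 rad/s (from 145 rpm).
Differentiating the loop-closure r₂e^{iθ₂}+r₃e^{iθ₃}=r₁+r₄e^{iθ₄} gives r₂ω₂e^{iθ₂}+r₃ω₃e^{iθ₃}=r₄ω₄e^{iθ₄}.
Eliminating the other unknown: ω₄ = r₂ω₂ sin(θ₂−θ₃) / [r₄ sin(θ₄−θ₃)].
Numerator sine = -0.10973; denominator sine = -0.92587.
Result = 0.092·15.18·(-0.10973) / (0.3062·(-0.92587)) = +0.54072 rad/s; magnitude 0.54072 rad/s.

0.541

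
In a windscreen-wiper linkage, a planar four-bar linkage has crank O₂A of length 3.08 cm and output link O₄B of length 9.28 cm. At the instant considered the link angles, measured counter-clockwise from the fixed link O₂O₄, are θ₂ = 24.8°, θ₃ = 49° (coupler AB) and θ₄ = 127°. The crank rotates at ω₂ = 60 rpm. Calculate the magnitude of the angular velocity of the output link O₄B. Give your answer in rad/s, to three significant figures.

ω₂ = 6.283 rad/s (from 60 rpm).
Differentiating the loop-closure r₂e^{iθ₂}+r₃e^{iθ₃}=r₁+r₄e^{iθ₄} gives r₂ω₂e^{iθ₂}+r₃ω₃e^{iθ₃}=r₄ω₄e^{iθ₄}.
Eliminating the other unknown: ω₄ = r₂ω₂ sin(θ₂−θ₃) / [r₄ sin(θ₄−θ₃)].
Numerator sine = -0.40992; denominator sine = +0.97815.
Result = 0.0308·6.283·(-0.40992) / (0.0928·(+0.97815)) = -0.87394 rad/s; magnitude 0.87394 rad/s.

0.874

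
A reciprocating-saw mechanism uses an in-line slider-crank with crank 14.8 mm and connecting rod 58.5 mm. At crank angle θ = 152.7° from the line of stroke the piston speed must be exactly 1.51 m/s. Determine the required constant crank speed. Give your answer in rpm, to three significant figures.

2750

For an in-line slider-crank, |v_piston| = rω|sinθ|·[1 + r cosθ/√(L² − r² sin²θ)].
With r = 0.0148 m, L = 0.0585 m, θ = 152.7°: the bracketed kinematic factor |dx/dθ| = 0.0052516 m.
ω = v/|dx/dθ| = 1.51/0.0052516 = 287.53 rad/s.
N = 60ω/(2π) = 2745.7 rpm.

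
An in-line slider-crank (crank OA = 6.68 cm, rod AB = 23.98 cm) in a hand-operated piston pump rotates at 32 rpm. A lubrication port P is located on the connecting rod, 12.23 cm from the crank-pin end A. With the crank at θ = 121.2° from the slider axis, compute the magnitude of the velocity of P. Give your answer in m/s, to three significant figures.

0.186

ω = 3.351 rad/s.  Crank-pin speed |V_A| = rω = 0.22385 m/s, perpendicular to OA.
Rod angle: sinφ = −(r/L) sinθ ⇒ φ = -13.785°; ω_rod = −rω cosθ/√(L²−r²sin²θ) = +0.49791 rad/s.
V_P = V_A + ω_rod × AP, with AP = 0.1223 m along the rod.
Components: V_Px = −rω sinθ − a·ω_rod·sinφ = -0.17696 m/s;  V_Py = rω cosθ + a·ω_rod·cosφ = -0.056819 m/s.
|V_P| = √(V_Px² + V_Py²) = 0.18586 m/s.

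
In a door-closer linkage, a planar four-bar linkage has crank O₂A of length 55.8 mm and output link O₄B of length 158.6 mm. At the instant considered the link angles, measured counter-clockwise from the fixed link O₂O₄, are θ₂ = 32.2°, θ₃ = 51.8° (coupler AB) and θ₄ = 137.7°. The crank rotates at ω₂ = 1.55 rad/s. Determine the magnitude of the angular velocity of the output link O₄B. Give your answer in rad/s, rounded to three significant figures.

ω₂ = 1.55 rad/s
Differentiating the loop-closure r₂e^{iθ₂}+r₃e^{iθ₃}=r₁+r₄e^{iθ₄} gives r₂ω₂e^{iθ₂}+r₃ω₃e^{iθ₃}=r₄ω₄e^{iθ₄}.
Eliminating the other unknown: ω₄ = r₂ω₂ sin(θ₂−θ₃) / [r₄ sin(θ₄−θ₃)].
Numerator sine = -0.33545; denominator sine = +0.99744.
Result = 0.0558·1.55·(-0.33545) / (0.1586·(+0.99744)) = -0.1834 rad/s; magnitude 0.1834 rad/s.

0.183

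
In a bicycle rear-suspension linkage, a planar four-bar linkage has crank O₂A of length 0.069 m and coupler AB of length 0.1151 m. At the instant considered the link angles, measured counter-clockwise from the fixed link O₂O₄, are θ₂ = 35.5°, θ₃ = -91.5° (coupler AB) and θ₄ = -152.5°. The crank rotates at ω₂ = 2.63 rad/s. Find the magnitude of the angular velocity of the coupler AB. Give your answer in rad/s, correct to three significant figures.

ω₂ = 2.63 rad/s
Differentiating the loop-closure r₂e^{iθ₂}+r₃e^{iθ₃}=r₁+r₄e^{iθ₄} gives r₂ω₂e^{iθ₂}+r₃ω₃e^{iθ₃}=r₄ω₄e^{iθ₄}.
Eliminating the other unknown: ω₃ = r₂ω₂ sin(θ₄−θ₂) / [r₃ sin(θ₃−θ₄)].
Numerator sine = +0.13917; denominator sine = +0.87462.
Result = 0.069·2.63·(+0.13917) / (0.1151·(+0.87462)) = +0.25088 rad/s; magnitude 0.25088 rad/s.

0.251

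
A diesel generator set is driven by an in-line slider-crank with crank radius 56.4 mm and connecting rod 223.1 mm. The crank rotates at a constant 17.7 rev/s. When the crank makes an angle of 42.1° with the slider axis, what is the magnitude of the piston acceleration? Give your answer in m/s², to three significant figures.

539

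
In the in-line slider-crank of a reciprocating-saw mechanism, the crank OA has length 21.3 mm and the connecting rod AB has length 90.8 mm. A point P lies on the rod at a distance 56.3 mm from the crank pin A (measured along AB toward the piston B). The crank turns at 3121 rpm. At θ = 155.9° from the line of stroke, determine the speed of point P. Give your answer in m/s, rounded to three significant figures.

ω = 326.8 rad/s.  Crank-pin speed |V_A| = rω = 6.9615 m/s, perpendicular to OA.
Rod angle: sinφ = −(r/L) sinθ ⇒ φ = -5.497°; ω_rod = −rω cosθ/√(L²−r²sin²θ) = +70.309 rad/s.
V_P = V_A + ω_rod × AP, with AP = 0.0563 m along the rod.
Components: V_Px = −rω sinθ − a·ω_rod·sinφ = -2.4634 m/s;  V_Py = rω cosθ + a·ω_rod·cosφ = -2.4145 m/s.
|V_P| = √(V_Px² + V_Py²) = 3.4494 m/s.

3.45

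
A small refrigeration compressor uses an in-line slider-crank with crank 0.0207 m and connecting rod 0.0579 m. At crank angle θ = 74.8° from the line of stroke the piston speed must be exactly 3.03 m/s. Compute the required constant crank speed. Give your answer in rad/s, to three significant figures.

For an in-line slider-crank, |v_piston| = rω|sinθ|·[1 + r cosθ/√(L² − r² sin²θ)].
With r = 0.0207 m, L = 0.0579 m, θ = 74.8°: the bracketed kinematic factor |dx/dθ| = 0.021971 m.
ω = v/|dx/dθ| = 3.03/0.021971 = 137.91 rad/s.

138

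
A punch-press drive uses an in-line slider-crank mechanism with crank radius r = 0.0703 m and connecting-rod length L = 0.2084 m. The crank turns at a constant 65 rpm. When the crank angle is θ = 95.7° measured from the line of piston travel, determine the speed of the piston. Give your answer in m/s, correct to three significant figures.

0.459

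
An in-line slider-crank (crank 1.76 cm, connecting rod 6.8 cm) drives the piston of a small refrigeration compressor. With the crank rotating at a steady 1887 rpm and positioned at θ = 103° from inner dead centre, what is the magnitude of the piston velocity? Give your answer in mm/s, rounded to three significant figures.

ω = 2π·1887/60 = 197.6 rad/s
For an in-line slider-crank, x = r cosθ + √(L² − r² sin²θ), so v = −rω sinθ·[1 + r cosθ/√(L² − r² sin²θ)].
With r = 0.0176 m, L = 0.068 m, θ = 103°: √(L² − r² sin²θ) = 0.065802 m.
v = −0.0176·197.6·0.97437·[1 + 0.0176·-0.22495/0.065802] = -3.1848 m/s.
|v| = 3.1848 m/s = 3184.8 mm/s.

3180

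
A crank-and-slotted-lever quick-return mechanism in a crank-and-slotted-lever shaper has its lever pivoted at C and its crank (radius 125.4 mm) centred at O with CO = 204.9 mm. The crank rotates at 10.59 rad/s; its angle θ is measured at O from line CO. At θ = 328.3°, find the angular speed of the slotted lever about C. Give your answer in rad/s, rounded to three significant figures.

3.92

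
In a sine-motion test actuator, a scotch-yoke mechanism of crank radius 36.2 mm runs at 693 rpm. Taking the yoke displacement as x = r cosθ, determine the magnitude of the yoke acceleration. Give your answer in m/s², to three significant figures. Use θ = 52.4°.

ω = 72.57 rad/s (from 693 rpm).
x = r cosθ ⇒ ẍ = −rω² cosθ (ω constant).
|a| = rω²|cosθ| = 0.0362·(72.57)²·|cos 52.4°| = 116.32 m/s².

116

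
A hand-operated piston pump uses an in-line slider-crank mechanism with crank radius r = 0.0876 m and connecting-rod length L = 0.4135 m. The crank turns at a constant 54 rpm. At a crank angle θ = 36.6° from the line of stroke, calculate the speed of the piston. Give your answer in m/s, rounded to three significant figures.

ω = 2π·54/60 = 5.655 rad/s
For an in-line slider-crank, x = r cosθ + √(L² − r² sin²θ), so v = −rω sinθ·[1 + r cosθ/√(L² − r² sin²θ)].
With r = 0.0876 m, L = 0.4135 m, θ = 36.6°: √(L² − r² sin²θ) = 0.41019 m.
v = −0.0876·5.655·0.59622·[1 + 0.0876·0.80282/0.41019] = -0.34599 m/s.
|v| = 0.34599 m/s.

0.346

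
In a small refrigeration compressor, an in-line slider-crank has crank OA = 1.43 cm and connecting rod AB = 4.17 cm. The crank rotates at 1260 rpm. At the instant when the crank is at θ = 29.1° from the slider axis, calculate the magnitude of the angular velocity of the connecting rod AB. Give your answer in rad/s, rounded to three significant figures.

ω = 131.9 rad/s (converted from 1260 rpm).
The rod makes angle φ with the slider axis where L sinφ = r sinθ; differentiating, L cosφ·φ̇ = r ω cosθ.
L cosφ = √(L² − r² sin²θ) = 0.041116 m.
|ω_rod| = r ω |cosθ| / √(L² − r² sin²θ) = 0.0143·131.9·0.87377/0.041116 = 40.098 rad/s.

40.1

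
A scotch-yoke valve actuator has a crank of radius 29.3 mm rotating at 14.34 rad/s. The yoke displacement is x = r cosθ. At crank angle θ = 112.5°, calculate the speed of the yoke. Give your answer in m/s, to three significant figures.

ω = 14.34 rad/s
x = r cosθ ⇒ ẋ = −rω sinθ.
|v| = rω|sinθ| = 0.0293·14.34·|sin 112.5°| = 0.38818 m/s.

0.388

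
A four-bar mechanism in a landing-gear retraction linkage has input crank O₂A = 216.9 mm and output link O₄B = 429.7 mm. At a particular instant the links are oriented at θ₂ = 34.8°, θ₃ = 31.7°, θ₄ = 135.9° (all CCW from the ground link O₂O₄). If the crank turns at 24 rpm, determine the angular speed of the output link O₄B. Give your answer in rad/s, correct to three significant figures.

0.0708

ω₂ = 2.513 rad/s (from 24 rpm).
Differentiating the loop-closure r₂e^{iθ₂}+r₃e^{iθ₃}=r₁+r₄e^{iθ₄} gives r₂ω₂e^{iθ₂}+r₃ω₃e^{iθ₃}=r₄ω₄e^{iθ₄}.
Eliminating the other unknown: ω₄ = r₂ω₂ sin(θ₂−θ₃) / [r₄ sin(θ₄−θ₃)].
Numerator sine = +0.05408; denominator sine = +0.96945.
Result = 0.2169·2.513·(+0.05408) / (0.4297·(+0.96945)) = +0.070768 rad/s; magnitude 0.070768 rad/s.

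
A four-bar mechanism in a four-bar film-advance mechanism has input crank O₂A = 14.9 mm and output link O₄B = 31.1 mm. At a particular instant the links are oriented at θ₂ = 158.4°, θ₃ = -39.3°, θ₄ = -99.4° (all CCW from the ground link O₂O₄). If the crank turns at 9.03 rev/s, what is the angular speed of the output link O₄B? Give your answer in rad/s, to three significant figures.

9.53

ω₂ = 56.74 rad/s (from 9.03 rev/s).
Differentiating the loop-closure r₂e^{iθ₂}+r₃e^{iθ₃}=r₁+r₄e^{iθ₄} gives r₂ω₂e^{iθ₂}+r₃ω₃e^{iθ₃}=r₄ω₄e^{iθ₄}.
Eliminating the other unknown: ω₄ = r₂ω₂ sin(θ₂−θ₃) / [r₄ sin(θ₄−θ₃)].
Numerator sine = -0.30403; denominator sine = -0.86690.
Result = 0.0149·56.74·(-0.30403) / (0.0311·(-0.86690)) = +9.5334 rad/s; magnitude 9.5334 rad/s.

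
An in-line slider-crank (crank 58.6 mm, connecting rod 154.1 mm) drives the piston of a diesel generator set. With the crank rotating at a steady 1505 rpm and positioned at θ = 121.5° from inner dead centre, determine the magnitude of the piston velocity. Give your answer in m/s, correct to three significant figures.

ω = 2π·1505/60 = 157.6 rad/s
For an in-line slider-crank, x = r cosθ + √(L² − r² sin²θ), so v = −rω sinθ·[1 + r cosθ/√(L² − r² sin²θ)].
With r = 0.0586 m, L = 0.1541 m, θ = 121.5°: √(L² − r² sin²θ) = 0.14577 m.
v = −0.0586·157.6·0.85264·[1 + 0.0586·-0.52250/0.14577] = -6.2206 m/s.
|v| = 6.2206 m/s.

6.22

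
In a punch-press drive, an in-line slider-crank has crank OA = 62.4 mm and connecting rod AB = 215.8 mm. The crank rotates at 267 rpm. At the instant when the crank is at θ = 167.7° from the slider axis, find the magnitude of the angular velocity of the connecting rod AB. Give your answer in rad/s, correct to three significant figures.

7.91

ω = 27.96 rad/s (converted from 267 rpm).
The rod makes angle φ with the slider axis where L sinφ = r sinθ; differentiating, L cosφ·φ̇ = r ω cosθ.
L cosφ = √(L² − r² sin²θ) = 0.21539 m.
|ω_rod| = r ω |cosθ| / √(L² − r² sin²θ) = 0.0624·27.96·0.97705/0.21539 = 7.9143 rad/s.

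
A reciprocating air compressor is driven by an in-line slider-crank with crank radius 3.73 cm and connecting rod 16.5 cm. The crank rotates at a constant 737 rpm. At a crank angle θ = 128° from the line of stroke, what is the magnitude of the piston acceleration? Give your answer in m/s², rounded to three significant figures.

ω = 2π·737/60 = 77.18 rad/s
x(θ) = r cosθ + √(L² − r² sin²θ); with ω constant, a = ω²·d²x/dθ².
d²x/dθ² = −r cosθ − r²(cos2θ)/√u − r⁴ sin²2θ/(4u^{3/2}),  u = L² − r² sin²θ = 0.0263611 m².
Substituting r = 0.0373 m, L = 0.165 m, θ = 128°: d²x/dθ² = +0.024931 m.
a = ω²·d²x/dθ² = (77.18)²·(+0.024931) = +148.5 m/s²;  |a| = 148.5 m/s².

149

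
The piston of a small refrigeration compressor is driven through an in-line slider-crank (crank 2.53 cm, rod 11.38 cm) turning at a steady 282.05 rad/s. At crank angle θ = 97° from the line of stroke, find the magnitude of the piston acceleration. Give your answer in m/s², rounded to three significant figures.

ω = 282.1 rad/s
x(θ) = r cosθ + √(L² − r² sin²θ); with ω constant, a = ω²·d²x/dθ².
d²x/dθ² = −r cosθ − r²(cos2θ)/√u − r⁴ sin²2θ/(4u^{3/2}),  u = L² − r² sin²θ = 0.0123199 m².
Substituting r = 0.0253 m, L = 0.1138 m, θ = 97°: d²x/dθ² = +0.0086745 m.
a = ω²·d²x/dθ² = (282.1)²·(+0.0086745) = +690.07 m/s²;  |a| = 690.07 m/s².

690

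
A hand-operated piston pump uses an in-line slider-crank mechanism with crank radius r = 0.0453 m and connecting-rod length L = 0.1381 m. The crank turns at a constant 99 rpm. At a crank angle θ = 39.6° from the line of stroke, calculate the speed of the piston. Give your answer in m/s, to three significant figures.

0.377

ω = 2π·99/60 = 10.37 rad/s
For an in-line slider-crank, x = r cosθ + √(L² − r² sin²θ), so v = −rω sinθ·[1 + r cosθ/√(L² − r² sin²θ)].
With r = 0.0453 m, L = 0.1381 m, θ = 39.6°: √(L² − r² sin²θ) = 0.13505 m.
v = −0.0453·10.37·0.63742·[1 + 0.0453·0.77051/0.13505] = -0.37673 m/s.
|v| = 0.37673 m/s.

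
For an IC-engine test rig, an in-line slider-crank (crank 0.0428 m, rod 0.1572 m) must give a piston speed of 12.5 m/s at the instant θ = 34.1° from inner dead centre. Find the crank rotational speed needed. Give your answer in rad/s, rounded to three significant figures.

424

For an in-line slider-crank, |v_piston| = rω|sinθ|·[1 + r cosθ/√(L² − r² sin²θ)].
With r = 0.0428 m, L = 0.1572 m, θ = 34.1°: the bracketed kinematic factor |dx/dθ| = 0.029469 m.
ω = v/|dx/dθ| = 12.5/0.029469 = 424.17 rad/s.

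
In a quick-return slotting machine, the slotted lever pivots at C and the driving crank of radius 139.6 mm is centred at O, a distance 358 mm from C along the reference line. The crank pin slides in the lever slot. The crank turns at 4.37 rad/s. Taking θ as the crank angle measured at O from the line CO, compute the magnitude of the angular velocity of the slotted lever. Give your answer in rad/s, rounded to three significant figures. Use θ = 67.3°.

ω = 4.37 rad/s
Crank pin A relative to C: A = (d + r cosθ, r sinθ); lever angle φ = atan2(r sinθ, d + r cosθ).
Differentiating tanφ: φ̇ = rω(d cosθ + r)/(d² + r² + 2dr cosθ).
d² + r² + 2dr cosθ = |CA|² = 0.186225 m²;  d cosθ + r = +0.27775 m.
|ω_lever| = |0.1396·4.37·+0.27775| / 0.186225 = 0.90989 rad/s.

0.910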